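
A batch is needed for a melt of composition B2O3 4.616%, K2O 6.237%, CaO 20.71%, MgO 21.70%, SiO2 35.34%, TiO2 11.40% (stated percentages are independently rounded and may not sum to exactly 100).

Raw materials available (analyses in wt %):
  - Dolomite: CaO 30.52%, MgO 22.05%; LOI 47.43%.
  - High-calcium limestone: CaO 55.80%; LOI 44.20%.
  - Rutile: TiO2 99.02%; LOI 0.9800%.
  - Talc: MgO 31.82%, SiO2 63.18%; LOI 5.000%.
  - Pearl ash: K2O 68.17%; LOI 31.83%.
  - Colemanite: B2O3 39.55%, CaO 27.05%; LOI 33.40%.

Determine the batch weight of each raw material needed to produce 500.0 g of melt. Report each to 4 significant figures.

Batch per 500.0 g melt:
  Dolomite: 88.47 g
  High-calcium limestone: 108.9 g
  Rutile: 57.56 g
  Talc: 279.7 g
  Pearl ash: 45.75 g
  Colemanite: 58.36 g
Total batch = 638.7 g; LOI loss = 138.7 g; yield = 78.29%

The working math keeps exact precision in every operation. Working values are rounded to four significant figures wherever printed. A single rounding produces each reported number — all derived quantities are recomputed at full float precision (the totals, the six compositions, glass mass, yield, LOI) using the weight values for 500.0 g of glass, as written in the problem or the answer.
The oxide mass targets at 500.0 g melt:
  B2O3: 4.616% × 500.0 = 23.08 g
  K2O: 6.237% × 500.0 = 31.18 g
  CaO: 20.71% × 500.0 = 103.6 g
  MgO: 21.70% × 500.0 = 108.5 g
  SiO2: 35.34% × 500.0 = 176.7 g
  TiO2: 11.40% × 500.0 = 57.00 g
Oxide-by-oxide audit from the weights as reported, against the basis in use (sums match the target masses inside rounding margins):
  B2O3: 58.36·0.3955 = 23.08 g (target 23.08 g)
  K2O: 45.75·0.6817 = 31.19 g (target 31.18 g)
  CaO: 88.47·0.3052 + 108.9·0.5580 + 58.36·0.2705 = 103.6 g (target 103.6 g)
  MgO: 88.47·0.2205 + 279.7·0.3182 = 108.5 g (target 108.5 g)
  SiO2: 279.7·0.6318 = 176.7 g (target 176.7 g)
  TiO2: 57.56·0.9902 = 57.00 g (target 57.00 g)
Glass-mass bookkeeping: batch Σ − ignition loss = 500.0 g (the Σ of target masses is 500.0 g; versus the stated basis of 500.0 g — rounding explains the deltas).
Total batch = Σ batch = 638.7 g; Σ batch·LOI gives LOI loss = 138.7 g; as yield: glass ÷ batch → 78.29%.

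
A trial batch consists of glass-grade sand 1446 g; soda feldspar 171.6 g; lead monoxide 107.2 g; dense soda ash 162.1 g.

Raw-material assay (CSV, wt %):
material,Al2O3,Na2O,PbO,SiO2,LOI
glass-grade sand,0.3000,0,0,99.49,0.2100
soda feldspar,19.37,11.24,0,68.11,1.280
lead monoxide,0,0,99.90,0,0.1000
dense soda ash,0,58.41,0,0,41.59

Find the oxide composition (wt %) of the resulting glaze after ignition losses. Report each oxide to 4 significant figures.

Values along the way are shown, rounded to 4 significant figures, as written; each numeric step holds full precision all the way through. Exactly one rounding is applied to each reported result — the derived quantities (net glass mass, LOI, the four compositions, the yield, totals) are computed at full float precision from the weighed amounts on 1814 g of glass as set out in problem or answer.
Delivered oxide masses:
  Al2O3: 1446·0.003000 + 171.6·0.1937 = 37.58 g
  Na2O: 171.6·0.1124 + 162.1·0.5841 = 114.0 g
  PbO: 107.2·0.9990 = 107.1 g
  SiO2: 1446·0.9949 + 171.6·0.6811 = 1556 g
LOI: 1446·0.002100 + 171.6·0.01280 + 107.2·0.001000 + 162.1·0.4159 = 72.76 g
The glass mass, total less LOI, = 1887 − 72.76 = 1814 g (= Σ oxide masses)
percent share: oxide ÷ glass, ×100

Glass mass = 1814 g (batch 1887 − LOI 72.76).
Composition: Al2O3 2.071%, Na2O 6.282%, PbO 5.903%, SiO2 85.74%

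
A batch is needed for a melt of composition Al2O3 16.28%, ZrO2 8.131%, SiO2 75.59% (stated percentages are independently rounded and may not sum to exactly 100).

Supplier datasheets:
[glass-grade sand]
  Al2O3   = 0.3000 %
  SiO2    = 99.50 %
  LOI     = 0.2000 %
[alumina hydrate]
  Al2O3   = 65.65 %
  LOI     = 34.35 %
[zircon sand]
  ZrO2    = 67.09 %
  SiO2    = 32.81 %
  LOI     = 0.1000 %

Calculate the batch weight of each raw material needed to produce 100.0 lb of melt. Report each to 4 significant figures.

Batch per 100.0 lb melt:
  glass-grade sand: 71.97 lb
  alumina hydrate: 24.47 lb
  zircon sand: 12.12 lb
Total batch = 108.6 lb; LOI loss = 8.562 lb; yield = 92.11%

Intermediates are shown, rounded to 4 significant figures, as written — all internal work maintains exact precision from start to finish; exactly one rounding goes into every reported number — all derived quantities, including LOI, yield, the totals, net glass mass, the three compositions, are carried starting from the weights for 100.0 lb of glass in full precision, as set out in question or answer.
The oxide mass targets at 100.0 lb melt:
  Al2O3: 16.28% × 100.0 = 16.28 lb
  ZrO2: 8.131% × 100.0 = 8.131 lb
  SiO2: 75.59% × 100.0 = 75.59 lb
Verifying the oxide balance on the weights just shown, under the basis named above (summed amounts equal target values given rounding of the digits):
  Al2O3: 71.97·0.003000 + 24.47·0.6565 = 16.28 lb (target 16.28 lb)
  ZrO2: 12.12·0.6709 = 8.131 lb (target 8.131 lb)
  SiO2: 71.97·0.9950 + 12.12·0.3281 = 75.59 lb (target 75.59 lb)
Glass-mass sanity pass: batch total minus LOI = 100.0 lb (oxide target masses add up to 100.0 lb; stated basis 100.0 lb — rounding explains the deltas).
Total batch = Σ batch = 108.6 lb; the LOI term Σ batch·LOI equals 8.562 lb; as yield: glass ÷ batch → 92.11%.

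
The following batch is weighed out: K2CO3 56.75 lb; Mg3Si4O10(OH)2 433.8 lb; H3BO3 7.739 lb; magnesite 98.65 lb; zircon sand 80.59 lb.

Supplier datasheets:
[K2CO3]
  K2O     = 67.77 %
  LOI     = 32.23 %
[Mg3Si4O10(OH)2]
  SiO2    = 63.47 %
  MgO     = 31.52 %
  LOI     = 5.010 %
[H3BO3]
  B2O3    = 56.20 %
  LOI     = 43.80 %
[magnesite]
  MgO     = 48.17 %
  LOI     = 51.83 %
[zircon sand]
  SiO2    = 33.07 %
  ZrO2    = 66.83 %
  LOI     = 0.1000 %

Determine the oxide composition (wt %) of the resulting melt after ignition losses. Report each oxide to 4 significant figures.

Glass mass = 582.9 lb (batch 677.5 − LOI 94.62).
Composition: SiO2 51.81%, B2O3 0.7461%, K2O 6.598%, MgO 31.61%, ZrO2 9.240%

Working values are shown rounded off to 4 significant digits at each printed step. Full precision is held through the solve. Exactly one rounding lands on each reported number; the derived quantities (totals, glass mass, yield, LOI, five oxide percentages) are carried from the batch weights on 582.9 lb of glass in full float precision, as given in either problem or answer.
What the batch supplies per oxide:
  SiO2: 433.8·0.6347 + 80.59·0.3307 = 302.0 lb
  B2O3: 7.739·0.5620 = 4.349 lb
  K2O: 56.75·0.6777 = 38.46 lb
  MgO: 433.8·0.3152 + 98.65·0.4817 = 184.3 lb
  ZrO2: 80.59·0.6683 = 53.86 lb
LOI: 56.75·0.3223 + 433.8·0.05010 + 7.739·0.4380 + 98.65·0.5183 + 80.59·0.001000 = 94.62 lb
Resulting glass, batch − LOI: 677.5 − 94.62 = 582.9 lb (consistent with Σ oxide mass)
percent by weight: oxide/glass ×100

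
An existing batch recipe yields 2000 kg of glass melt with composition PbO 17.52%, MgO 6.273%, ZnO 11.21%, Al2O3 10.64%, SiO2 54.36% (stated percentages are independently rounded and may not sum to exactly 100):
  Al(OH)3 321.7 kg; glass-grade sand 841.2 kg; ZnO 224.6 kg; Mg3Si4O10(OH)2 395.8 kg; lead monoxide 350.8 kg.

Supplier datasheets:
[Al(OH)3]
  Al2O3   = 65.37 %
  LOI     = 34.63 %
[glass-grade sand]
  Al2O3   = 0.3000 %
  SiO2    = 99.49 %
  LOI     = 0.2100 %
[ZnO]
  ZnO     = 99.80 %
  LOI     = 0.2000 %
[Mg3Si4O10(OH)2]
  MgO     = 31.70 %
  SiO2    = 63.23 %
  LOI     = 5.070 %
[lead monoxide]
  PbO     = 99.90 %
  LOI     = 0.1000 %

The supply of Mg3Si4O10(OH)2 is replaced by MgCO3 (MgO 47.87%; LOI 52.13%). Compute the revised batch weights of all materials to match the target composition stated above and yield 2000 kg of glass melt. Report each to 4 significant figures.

Revised batch per 2000 kg glass melt:
  Al(OH)3: 320.5 kg
  glass-grade sand: 1093 kg
  ZnO: 224.6 kg
  MgCO3: 262.1 kg
  lead monoxide: 350.8 kg
Total batch = 2251 kg; LOI loss = 250.7 kg

The working math carries exact precision through every step — values along the way appear, rounded to 4 significant digits, within the worked lines; a single rounding finalizes every reported value; the derived quantities (net glass mass, the totals, the yield, five oxide percentages, ignition loss) are carried at exact precision from the weighed amounts per 2000 kg of glass, precisely as stated by either problem or answer.
The oxide mass targets at 2000 kg glass melt:
  PbO: 17.52% × 2000 = 350.4 kg
  MgO: 6.273% × 2000 = 125.5 kg
  ZnO: 11.21% × 2000 = 224.2 kg
  Al2O3: 10.64% × 2000 = 212.8 kg
  SiO2: 54.36% × 2000 = 1087 kg
Checking each oxide sum from the weights as reported, per the basis as stated (sum by sum, the targets are met within answer rounding):
  PbO: 350.8·0.9990 = 350.4 kg (target 350.4 kg)
  MgO: 262.1·0.4787 = 125.5 kg (target 125.5 kg)
  ZnO: 224.6·0.9980 = 224.2 kg (target 224.2 kg)
  Al2O3: 320.5·0.6537 + 1093·0.003000 = 212.8 kg (target 212.8 kg)
  SiO2: 1093·0.9949 = 1087 kg (target 1087 kg)
Glass-mass closure: batch total minus LOI = 2000 kg (per-oxide target masses sum to 2000 kg; stated basis 2000 kg — deltas are rounding alone).
Adding the batch up: Σ batch = 2251 kg; the LOI term Σ batch·LOI equals 250.7 kg; yield = glass ÷ total batch = 88.86%.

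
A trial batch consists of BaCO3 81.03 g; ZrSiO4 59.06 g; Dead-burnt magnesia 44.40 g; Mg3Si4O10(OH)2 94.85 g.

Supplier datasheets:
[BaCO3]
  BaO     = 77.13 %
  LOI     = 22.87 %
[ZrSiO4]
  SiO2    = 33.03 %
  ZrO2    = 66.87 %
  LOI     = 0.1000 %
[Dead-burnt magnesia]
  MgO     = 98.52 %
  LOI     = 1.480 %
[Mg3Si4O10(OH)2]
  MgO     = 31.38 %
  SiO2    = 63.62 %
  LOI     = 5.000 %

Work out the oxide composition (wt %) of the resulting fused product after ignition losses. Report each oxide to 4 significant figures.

Glass mass = 255.3 g (batch 279.3 − LOI 23.99).
Composition: MgO 28.79%, BaO 24.48%, SiO2 31.27%, ZrO2 15.47%

All internal work maintains exact precision through the solve. Intermediates are displayed rounded to four significant digits when written out; each reported number takes a single rounding; the derived quantities (the yield, glass mass, the four compositions, LOI, the totals) are re-derived at exact precision from the weighed amounts for 255.3 g of glass exactly as printed in question or answer.
Mass of each oxide from the mix:
  MgO: 44.40·0.9852 + 94.85·0.3138 = 73.51 g
  BaO: 81.03·0.7713 = 62.50 g
  SiO2: 59.06·0.3303 + 94.85·0.6362 = 79.85 g
  ZrO2: 59.06·0.6687 = 39.49 g
LOI: 81.03·0.2287 + 59.06·0.001000 + 44.40·0.01480 + 94.85·0.05000 = 23.99 g
Glass mass = batch − LOI = 279.3 − 23.99 = 255.3 g (matching Σ of the oxides)
wt % = oxide mass / glass mass × 100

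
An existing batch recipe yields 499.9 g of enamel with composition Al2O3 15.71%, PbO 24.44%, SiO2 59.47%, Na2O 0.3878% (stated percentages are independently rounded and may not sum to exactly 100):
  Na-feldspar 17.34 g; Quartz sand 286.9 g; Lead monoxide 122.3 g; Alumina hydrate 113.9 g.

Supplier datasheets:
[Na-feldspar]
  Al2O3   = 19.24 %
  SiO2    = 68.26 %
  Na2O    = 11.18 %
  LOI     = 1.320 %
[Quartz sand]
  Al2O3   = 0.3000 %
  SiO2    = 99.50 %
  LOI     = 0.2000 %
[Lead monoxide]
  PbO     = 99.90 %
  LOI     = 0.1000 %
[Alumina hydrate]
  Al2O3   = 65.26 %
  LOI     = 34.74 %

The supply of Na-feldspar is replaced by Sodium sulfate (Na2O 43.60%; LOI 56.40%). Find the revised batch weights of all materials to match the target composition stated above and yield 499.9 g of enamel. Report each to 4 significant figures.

The working math carries full float precision throughout — in-progress results are printed (rounded to 4 significant figures) in the working; a single rounding produces every reported result; derived quantities are rebuilt at exact precision (the four compositions, glass mass, yield, ignition loss, the totals) from the batch weights per 499.9 g of glass as written in question or answer.
Per-oxide target masses for 499.9 g enamel:
  Al2O3: 15.71% × 499.9 = 78.53 g
  PbO: 24.44% × 499.9 = 122.2 g
  SiO2: 59.47% × 499.9 = 297.3 g
  Na2O: 0.3878% × 499.9 = 1.939 g
A balance pass over the oxides, applying the batch weights above, versus the basis set out (summed amounts equal target values exact up to rounding of places):
  Al2O3: 298.8·0.003000 + 119.0·0.6526 = 78.56 g (target 78.53 g)
  PbO: 122.3·0.9990 = 122.2 g (target 122.2 g)
  SiO2: 298.8·0.9950 = 297.3 g (target 297.3 g)
  Na2O: 4.446·0.4360 = 1.938 g (target 1.939 g)
Auditing the glass mass value: Σ batch − LOI loss = 500.0 g (the Σ of target masses is 499.9 g; basis as stated: 499.9 g — gaps are rounding artifacts).
Summing the batch: Σ batch = 544.5 g; loss to ignition Σ batch·LOI = 44.57 g; the yield ratio, glass ÷ batch: 91.82%.

Revised batch per 499.9 g enamel:
  Sodium sulfate: 4.446 g
  Quartz sand: 298.8 g
  Lead monoxide: 122.3 g
  Alumina hydrate: 119.0 g
Total batch = 544.5 g; LOI loss = 44.57 g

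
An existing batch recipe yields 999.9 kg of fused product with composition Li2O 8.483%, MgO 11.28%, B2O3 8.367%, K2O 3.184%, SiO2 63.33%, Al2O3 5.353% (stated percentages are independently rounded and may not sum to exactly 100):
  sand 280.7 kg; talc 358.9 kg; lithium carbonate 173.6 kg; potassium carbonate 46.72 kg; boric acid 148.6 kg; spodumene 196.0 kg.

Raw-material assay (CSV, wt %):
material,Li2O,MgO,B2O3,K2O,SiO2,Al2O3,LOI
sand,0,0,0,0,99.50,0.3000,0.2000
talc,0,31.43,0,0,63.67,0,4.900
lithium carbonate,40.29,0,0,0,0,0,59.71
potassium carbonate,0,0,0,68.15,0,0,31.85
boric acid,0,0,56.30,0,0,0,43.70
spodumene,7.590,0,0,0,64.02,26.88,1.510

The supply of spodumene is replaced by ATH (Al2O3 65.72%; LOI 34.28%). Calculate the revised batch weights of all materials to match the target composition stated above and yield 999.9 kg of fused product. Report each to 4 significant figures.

Revised batch per 999.9 kg fused product:
  sand: 406.8 kg
  talc: 358.9 kg
  lithium carbonate: 210.5 kg
  potassium carbonate: 46.72 kg
  boric acid: 148.6 kg
  ATH: 79.59 kg
Total batch = 1251 kg; LOI loss = 251.2 kg

The whole derivation maintains exact precision from start to finish — intermediates are shown (rounded to four significant digits) across the worked steps; every reported result carries a single rounding. Derived quantities (ignition loss, the yield, totals, six oxide percentages, glass mass) are computed from the weighed amounts for 999.9 kg of glass at full precision exactly as shown in either problem or answer.
Oxide-by-oxide targets in 999.9 kg fused product:
  Li2O: 8.483% × 999.9 = 84.82 kg
  MgO: 11.28% × 999.9 = 112.8 kg
  B2O3: 8.367% × 999.9 = 83.66 kg
  K2O: 3.184% × 999.9 = 31.84 kg
  SiO2: 63.33% × 999.9 = 633.2 kg
  Al2O3: 5.353% × 999.9 = 53.52 kg
Verifying the oxide balance per the reported batch figures, against the basis in use (target by target, the sums agree net of answer rounding effects):
  Li2O: 210.5·0.4029 = 84.81 kg (target 84.82 kg)
  MgO: 358.9·0.3143 = 112.8 kg (target 112.8 kg)
  B2O3: 148.6·0.5630 = 83.66 kg (target 83.66 kg)
  K2O: 46.72·0.6815 = 31.84 kg (target 31.84 kg)
  SiO2: 406.8·0.9950 + 358.9·0.6367 = 633.3 kg (target 633.2 kg)
  Al2O3: 406.8·0.003000 + 79.59·0.6572 = 53.53 kg (target 53.52 kg)
Auditing the glass mass value: the batch minus its LOI: 999.9 kg (oxide target masses add up to 999.9 kg; basis as stated: 999.9 kg — deltas are rounding alone).
Adding the batch up: Σ batch = 1251 kg; ignition loss, Σ(batch × LOI) = 251.2 kg; the yield ratio, glass ÷ batch: 79.92%.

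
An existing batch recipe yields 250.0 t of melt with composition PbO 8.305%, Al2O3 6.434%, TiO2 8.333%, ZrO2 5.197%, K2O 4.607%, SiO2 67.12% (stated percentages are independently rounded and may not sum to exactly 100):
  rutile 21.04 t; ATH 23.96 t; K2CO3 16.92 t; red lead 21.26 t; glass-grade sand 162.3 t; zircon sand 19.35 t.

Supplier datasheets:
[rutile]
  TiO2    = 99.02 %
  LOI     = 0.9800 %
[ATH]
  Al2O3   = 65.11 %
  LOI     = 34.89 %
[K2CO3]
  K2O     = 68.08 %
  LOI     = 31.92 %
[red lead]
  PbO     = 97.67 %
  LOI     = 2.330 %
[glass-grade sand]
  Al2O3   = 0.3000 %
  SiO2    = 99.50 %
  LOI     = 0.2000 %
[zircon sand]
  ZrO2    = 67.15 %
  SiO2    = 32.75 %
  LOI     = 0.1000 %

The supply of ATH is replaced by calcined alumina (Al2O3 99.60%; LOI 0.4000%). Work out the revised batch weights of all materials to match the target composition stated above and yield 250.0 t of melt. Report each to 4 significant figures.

Working values appear with 4-significant-figure rounding between the steps; all arithmetic holds full precision end to end — every reported number takes just one rounding; all derived quantities are computed from the batch weights at 250.0 t of glass in full float precision (LOI, the totals, net glass mass, six oxide percentages, the yield), as set out in the problem or the answer.
Oxide-by-oxide targets in 250.0 t melt:
  PbO: 8.305% × 250.0 = 20.76 t
  Al2O3: 6.434% × 250.0 = 16.08 t
  TiO2: 8.333% × 250.0 = 20.83 t
  ZrO2: 5.197% × 250.0 = 12.99 t
  K2O: 4.607% × 250.0 = 11.52 t
  SiO2: 67.12% × 250.0 = 167.8 t
Verifying the oxide balance working from each reported weight, for the quoted basis mass (delivered sums recover each target modulo rounding of the values):
  PbO: 21.26·0.9767 = 20.76 t (target 20.76 t)
  Al2O3: 15.66·0.9960 + 162.3·0.003000 = 16.08 t (target 16.08 t)
  TiO2: 21.04·0.9902 = 20.83 t (target 20.83 t)
  ZrO2: 19.35·0.6715 = 12.99 t (target 12.99 t)
  K2O: 16.92·0.6808 = 11.52 t (target 11.52 t)
  SiO2: 162.3·0.9950 + 19.35·0.3275 = 167.8 t (target 167.8 t)
Auditing the glass mass value: total charge less LOI = 250.0 t (the Σ of target masses is 250.0 t; basis as stated: 250.0 t — deltas are rounding alone).
Batch total: Σ batch = 256.5 t; LOI loss = Σ batch·LOI = 6.509 t; glass ÷ batch gives a yield of 97.46%.

Revised batch per 250.0 t melt:
  rutile: 21.04 t
  calcined alumina: 15.66 t
  K2CO3: 16.92 t
  red lead: 21.26 t
  glass-grade sand: 162.3 t
  zircon sand: 19.35 t
Total batch = 256.5 t; LOI loss = 6.509 t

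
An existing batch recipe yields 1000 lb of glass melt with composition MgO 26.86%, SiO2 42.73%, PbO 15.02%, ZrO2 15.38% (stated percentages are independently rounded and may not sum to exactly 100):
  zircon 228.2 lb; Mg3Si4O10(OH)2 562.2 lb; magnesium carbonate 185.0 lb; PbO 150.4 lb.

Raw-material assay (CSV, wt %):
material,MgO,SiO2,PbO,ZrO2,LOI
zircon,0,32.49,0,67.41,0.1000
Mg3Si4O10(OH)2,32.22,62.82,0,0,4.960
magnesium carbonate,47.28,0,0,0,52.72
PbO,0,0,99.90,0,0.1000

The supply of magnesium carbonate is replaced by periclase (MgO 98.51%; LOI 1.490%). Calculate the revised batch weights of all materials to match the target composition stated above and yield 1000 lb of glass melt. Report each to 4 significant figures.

Revised batch per 1000 lb glass melt:
  zircon: 228.2 lb
  Mg3Si4O10(OH)2: 562.2 lb
  periclase: 88.78 lb
  PbO: 150.4 lb
Total batch = 1030 lb; LOI loss = 29.59 lb

Values along the way are displayed with 4-significant-digit rounding alongside each step — all arithmetic keeps full float precision throughout; a single rounding completes each reported result. Derived quantities are recomputed using the weight values at 1000 lb of glass in full float precision (the yield, four oxide percentages, LOI, glass mass, the totals), as quoted within the problem or answer text.
Target oxide masses per 1000 lb glass melt:
  MgO: 26.86% × 1000 = 268.6 lb
  SiO2: 42.73% × 1000 = 427.3 lb
  PbO: 15.02% × 1000 = 150.2 lb
  ZrO2: 15.38% × 1000 = 153.8 lb
A balance pass over the oxides, applying the batch weights above, at the basis given (delivered sums recover each target once rounding is allowed for):
  MgO: 562.2·0.3222 + 88.78·0.9851 = 268.6 lb (target 268.6 lb)
  SiO2: 228.2·0.3249 + 562.2·0.6282 = 427.3 lb (target 427.3 lb)
  PbO: 150.4·0.9990 = 150.2 lb (target 150.2 lb)
  ZrO2: 228.2·0.6741 = 153.8 lb (target 153.8 lb)
Glass-mass sanity pass: total charge less LOI = 1000 lb (the targets, summed, come to 999.9 lb; basis as stated: 1000 lb — any gap is answer rounding).
Batch grand total — Σ batch = 1030 lb; ignition loss, Σ(batch × LOI) = 29.59 lb; as yield: glass ÷ batch → 97.13%.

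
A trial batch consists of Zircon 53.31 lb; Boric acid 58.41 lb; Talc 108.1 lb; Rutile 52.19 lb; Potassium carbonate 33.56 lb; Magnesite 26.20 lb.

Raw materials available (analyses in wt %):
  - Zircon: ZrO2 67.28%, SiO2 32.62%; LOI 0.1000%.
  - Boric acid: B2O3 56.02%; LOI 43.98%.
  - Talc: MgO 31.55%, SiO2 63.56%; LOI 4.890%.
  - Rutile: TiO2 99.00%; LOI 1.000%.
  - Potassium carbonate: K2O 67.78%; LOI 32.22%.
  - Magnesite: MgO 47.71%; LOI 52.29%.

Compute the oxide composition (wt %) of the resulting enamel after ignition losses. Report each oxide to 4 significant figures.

Working values appear (rounded to 4 significant figures) between the steps; the working math keeps full float precision from first step to last — each reported figure is rounded once only; all derived quantities, including the yield, ignition loss, glass mass, six oxide percentages, the totals, are re-derived starting from the weights per 275.7 lb of glass at full precision precisely as stated by the problem or answer text.
Oxide-by-oxide delivered mass:
  ZrO2: 53.31·0.6728 = 35.87 lb
  K2O: 33.56·0.6778 = 22.75 lb
  TiO2: 52.19·0.9900 = 51.67 lb
  B2O3: 58.41·0.5602 = 32.72 lb
  MgO: 108.1·0.3155 + 26.20·0.4771 = 46.61 lb
  SiO2: 53.31·0.3262 + 108.1·0.6356 = 86.10 lb
LOI: 53.31·0.001000 + 58.41·0.4398 + 108.1·0.04890 + 52.19·0.01000 + 33.56·0.3222 + 26.20·0.5229 = 56.06 lb
The glass mass, total less LOI, = 331.8 − 56.06 = 275.7 lb (consistent with Σ oxide mass)
percent by weight: oxide/glass ×100

Glass mass = 275.7 lb (batch 331.8 − LOI 56.06).
Composition: ZrO2 13.01%, K2O 8.250%, TiO2 18.74%, B2O3 11.87%, MgO 16.90%, SiO2 31.23%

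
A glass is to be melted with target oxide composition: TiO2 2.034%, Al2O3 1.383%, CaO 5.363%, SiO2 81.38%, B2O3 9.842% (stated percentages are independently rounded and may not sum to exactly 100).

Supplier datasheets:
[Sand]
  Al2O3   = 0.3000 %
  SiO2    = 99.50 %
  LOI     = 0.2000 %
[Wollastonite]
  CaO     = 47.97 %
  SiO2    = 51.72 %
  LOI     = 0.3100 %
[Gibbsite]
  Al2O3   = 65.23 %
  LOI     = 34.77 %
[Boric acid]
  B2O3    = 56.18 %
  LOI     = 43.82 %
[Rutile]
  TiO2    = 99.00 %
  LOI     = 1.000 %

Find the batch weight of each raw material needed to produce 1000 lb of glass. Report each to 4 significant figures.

Batch per 1000 lb glass:
  Sand: 759.8 lb
  Wollastonite: 111.8 lb
  Gibbsite: 17.71 lb
  Boric acid: 175.2 lb
  Rutile: 20.55 lb
Total batch = 1085 lb; LOI loss = 85.00 lb; yield = 92.17%

Full precision is carried at every stage; working values are displayed (rounded to four significant digits) within the worked lines; each reported number is rounded a single time; all derived quantities, including ignition loss, totals, net glass mass, five oxide percentages, yield, are computed from the batch weights at 1000 lb of glass at full precision as written in the problem or the answer.
The oxide mass targets at 1000 lb glass:
  TiO2: 2.034% × 1000 = 20.34 lb
  Al2O3: 1.383% × 1000 = 13.83 lb
  CaO: 5.363% × 1000 = 53.63 lb
  SiO2: 81.38% × 1000 = 813.8 lb
  B2O3: 9.842% × 1000 = 98.42 lb
Checking each oxide sum on the weights just shown, against the basis in use (delivered sums recover each target modulo rounding of the values):
  TiO2: 20.55·0.9900 = 20.34 lb (target 20.34 lb)
  Al2O3: 759.8·0.003000 + 17.71·0.6523 = 13.83 lb (target 13.83 lb)
  CaO: 111.8·0.4797 = 53.63 lb (target 53.63 lb)
  SiO2: 759.8·0.9950 + 111.8·0.5172 = 813.8 lb (target 813.8 lb)
  B2O3: 175.2·0.5618 = 98.43 lb (target 98.42 lb)
Glass-mass sanity pass: total batch − LOI = 1000 lb (summing oxide targets gives 1000 lb; stated basis 1000 lb — deltas are rounding alone).
Summing the batch: Σ batch = 1085 lb; LOI loss = Σ batch·LOI = 85.00 lb; the yield ratio, glass ÷ batch: 92.17%.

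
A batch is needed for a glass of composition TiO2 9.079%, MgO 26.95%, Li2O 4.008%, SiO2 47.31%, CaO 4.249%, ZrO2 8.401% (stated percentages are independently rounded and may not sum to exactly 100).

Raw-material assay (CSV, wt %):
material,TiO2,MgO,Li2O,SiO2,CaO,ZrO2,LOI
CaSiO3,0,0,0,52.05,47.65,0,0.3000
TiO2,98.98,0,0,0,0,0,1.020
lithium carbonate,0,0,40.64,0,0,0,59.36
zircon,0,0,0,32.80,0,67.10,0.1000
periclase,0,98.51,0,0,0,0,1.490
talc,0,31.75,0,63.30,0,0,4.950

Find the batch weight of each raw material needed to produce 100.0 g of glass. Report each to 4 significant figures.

Batch per 100.0 g glass:
  CaSiO3: 8.917 g
  TiO2: 9.173 g
  lithium carbonate: 9.862 g
  zircon: 12.52 g
  periclase: 7.723 g
  talc: 60.92 g
Total batch = 109.1 g; LOI loss = 9.118 g; yield = 91.64%

All internal work holds full float precision from first step to last; the intermediate values are displayed rounded to 4 significant digits at each printed step; a single rounding produces each reported result; the derived quantities are carried starting from the weights at 100.0 g of glass at exact precision (LOI, the yield, glass mass, the six compositions, totals), exactly as shown in question or answer.
The oxide mass targets at 100.0 g glass:
  TiO2: 9.079% × 100.0 = 9.079 g
  MgO: 26.95% × 100.0 = 26.95 g
  Li2O: 4.008% × 100.0 = 4.008 g
  SiO2: 47.31% × 100.0 = 47.31 g
  CaO: 4.249% × 100.0 = 4.249 g
  ZrO2: 8.401% × 100.0 = 8.401 g
Verifying the oxide balance applying the batch weights above, at the basis given (every target is met by its sum given rounding of the digits):
  TiO2: 9.173·0.9898 = 9.079 g (target 9.079 g)
  MgO: 7.723·0.9851 + 60.92·0.3175 = 26.95 g (target 26.95 g)
  Li2O: 9.862·0.4064 = 4.008 g (target 4.008 g)
  SiO2: 8.917·0.5205 + 12.52·0.3280 + 60.92·0.6330 = 47.31 g (target 47.31 g)
  CaO: 8.917·0.4765 = 4.249 g (target 4.249 g)
  ZrO2: 12.52·0.6710 = 8.401 g (target 8.401 g)
Glass-mass sanity pass: batch Σ − ignition loss = 100.0 g (the targets, summed, come to 100.0 g; with the basis standing at 100.0 g — rounding explains the deltas).
Summing the batch: Σ batch = 109.1 g; the LOI term Σ batch·LOI equals 9.118 g; as yield: glass ÷ batch → 91.64%.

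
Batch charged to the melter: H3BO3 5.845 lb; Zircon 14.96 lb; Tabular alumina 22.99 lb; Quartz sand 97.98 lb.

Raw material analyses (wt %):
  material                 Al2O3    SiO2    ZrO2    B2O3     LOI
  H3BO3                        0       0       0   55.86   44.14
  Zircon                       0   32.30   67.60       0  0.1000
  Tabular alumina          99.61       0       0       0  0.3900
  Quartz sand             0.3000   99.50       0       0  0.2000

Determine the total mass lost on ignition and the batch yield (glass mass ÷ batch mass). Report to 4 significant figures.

All arithmetic keeps exact precision through every step — mid-chain values are rounded to 4 significant digits when displayed — each reported number takes a single rounding; all derived quantities (totals, yield, four oxide percentages, glass mass, ignition loss) are recomputed from the weighed amounts at 138.9 lb of glass in full precision precisely as stated by problem or answer.
LOI of each material in turn:
  H3BO3: 5.845 × 0.4414 = 2.580 lb
  Zircon: 14.96 × 0.001000 = 0.01496 lb
  Tabular alumina: 22.99 × 0.003900 = 0.08966 lb
  Quartz sand: 97.98 × 0.002000 = 0.1960 lb
Total LOI = 2.881 lb
Glass = batch − LOI = 141.8 − 2.881 = 138.9 lb

LOI loss = 2.881 lb; glass = 138.9 lb; yield = 97.97%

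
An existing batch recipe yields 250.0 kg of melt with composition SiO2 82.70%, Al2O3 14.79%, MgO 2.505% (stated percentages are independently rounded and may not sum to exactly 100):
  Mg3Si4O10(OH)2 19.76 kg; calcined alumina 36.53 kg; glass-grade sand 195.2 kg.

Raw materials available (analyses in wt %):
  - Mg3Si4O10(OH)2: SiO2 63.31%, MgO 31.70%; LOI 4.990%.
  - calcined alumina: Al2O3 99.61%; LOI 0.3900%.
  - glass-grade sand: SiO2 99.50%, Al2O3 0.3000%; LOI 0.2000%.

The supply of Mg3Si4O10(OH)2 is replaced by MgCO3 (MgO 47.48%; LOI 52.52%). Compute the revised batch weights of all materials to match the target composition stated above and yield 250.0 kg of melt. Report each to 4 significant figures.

Revised batch per 250.0 kg melt:
  MgCO3: 13.19 kg
  calcined alumina: 36.49 kg
  glass-grade sand: 207.8 kg
Total batch = 257.5 kg; LOI loss = 7.485 kg

All arithmetic holds full float precision through the solve; working values are displayed rounded off to 4 significant figures when written out — every reported number receives exactly one rounding. Derived quantities, which include totals, LOI, the yield, the three compositions, glass mass, are re-derived in full float precision, as quoted within the problem or the answer, starting from the weights on 250.0 kg of glass.
Target oxide masses per 250.0 kg melt:
  SiO2: 82.70% × 250.0 = 206.8 kg
  Al2O3: 14.79% × 250.0 = 36.98 kg
  MgO: 2.505% × 250.0 = 6.262 kg
Per-oxide balance check working from each reported weight, against the basis in use (every target is met by its sum within answer rounding):
  SiO2: 207.8·0.9950 = 206.8 kg (target 206.8 kg)
  Al2O3: 36.49·0.9961 + 207.8·0.003000 = 36.97 kg (target 36.98 kg)
  MgO: 13.19·0.4748 = 6.263 kg (target 6.262 kg)
Glass-mass closure: Σ batch − LOI loss = 250.0 kg (per-oxide target masses sum to 250.0 kg; stated basis 250.0 kg — gaps are rounding artifacts).
Batch total: Σ batch = 257.5 kg; ignition loss, Σ(batch × LOI) = 7.485 kg; yield, glass over the total, = 97.09%.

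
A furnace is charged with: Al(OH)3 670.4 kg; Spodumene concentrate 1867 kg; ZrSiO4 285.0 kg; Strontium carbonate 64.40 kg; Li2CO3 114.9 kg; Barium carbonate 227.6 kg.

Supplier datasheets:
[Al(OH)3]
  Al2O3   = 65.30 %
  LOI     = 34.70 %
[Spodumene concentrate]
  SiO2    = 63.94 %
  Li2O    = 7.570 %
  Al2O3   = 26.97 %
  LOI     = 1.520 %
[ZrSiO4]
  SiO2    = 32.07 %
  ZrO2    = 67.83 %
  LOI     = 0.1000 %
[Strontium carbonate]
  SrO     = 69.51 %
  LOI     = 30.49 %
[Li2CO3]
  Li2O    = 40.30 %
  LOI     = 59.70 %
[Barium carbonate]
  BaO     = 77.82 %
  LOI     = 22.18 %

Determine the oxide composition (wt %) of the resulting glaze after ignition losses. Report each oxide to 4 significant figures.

Glass mass = 2829 kg (batch 3229 − LOI 400.0).
Composition: SiO2 45.42%, ZrO2 6.833%, BaO 6.260%, Li2O 6.632%, Al2O3 33.27%, SrO 1.582%

Each numeric step holds exact precision in every operation — values along the way are printed (rounded to four significant figures) in the printout; every reported value takes exactly one rounding; the derived quantities are rebuilt at full precision (the six compositions, LOI, the totals, glass mass, yield) using the weight values on 2829 kg of glass, exactly as shown in question or answer.
What the batch supplies per oxide:
  SiO2: 1867·0.6394 + 285.0·0.3207 = 1285 kg
  ZrO2: 285.0·0.6783 = 193.3 kg
  BaO: 227.6·0.7782 = 177.1 kg
  Li2O: 1867·0.07570 + 114.9·0.4030 = 187.6 kg
  Al2O3: 670.4·0.6530 + 1867·0.2697 = 941.3 kg
  SrO: 64.40·0.6951 = 44.76 kg
LOI: 670.4·0.3470 + 1867·0.01520 + 285.0·0.001000 + 64.40·0.3049 + 114.9·0.5970 + 227.6·0.2218 = 400.0 kg
Net of LOI, the glass mass = 3229 − 400.0 = 2829 kg (matching Σ of the oxides)
percent by weight: oxide/glass ×100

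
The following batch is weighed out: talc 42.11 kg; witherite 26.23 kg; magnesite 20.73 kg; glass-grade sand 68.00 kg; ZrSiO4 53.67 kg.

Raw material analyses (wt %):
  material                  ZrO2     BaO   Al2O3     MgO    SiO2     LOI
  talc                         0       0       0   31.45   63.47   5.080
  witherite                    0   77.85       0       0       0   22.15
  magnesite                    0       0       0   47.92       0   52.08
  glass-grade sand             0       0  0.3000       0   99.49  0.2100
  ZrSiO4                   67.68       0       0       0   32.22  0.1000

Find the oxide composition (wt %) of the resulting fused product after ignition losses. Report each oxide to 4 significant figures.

Glass mass = 191.8 kg (batch 210.7 − LOI 18.94).
Composition: ZrO2 18.94%, BaO 10.65%, Al2O3 0.1064%, MgO 12.08%, SiO2 58.22%

In-progress results are printed (rounded to four significant figures) on the page. All arithmetic carries full float precision end to end; each reported value takes just one rounding — the derived quantities, which include ignition loss, totals, yield, five oxide percentages, glass mass, are carried in full float precision, as they appear in question or answer, from the batch weights per 191.8 kg of glass.
Delivered oxide masses:
  ZrO2: 53.67·0.6768 = 36.32 kg
  BaO: 26.23·0.7785 = 20.42 kg
  Al2O3: 68.00·0.003000 = 0.2040 kg
  MgO: 42.11·0.3145 + 20.73·0.4792 = 23.18 kg
  SiO2: 42.11·0.6347 + 68.00·0.9949 + 53.67·0.3222 = 111.7 kg
LOI: 42.11·0.05080 + 26.23·0.2215 + 20.73·0.5208 + 68.00·0.002100 + 53.67·0.001000 = 18.94 kg
Resulting glass, batch − LOI: 210.7 − 18.94 = 191.8 kg (= Σ oxide masses)
percent by weight: oxide/glass ×100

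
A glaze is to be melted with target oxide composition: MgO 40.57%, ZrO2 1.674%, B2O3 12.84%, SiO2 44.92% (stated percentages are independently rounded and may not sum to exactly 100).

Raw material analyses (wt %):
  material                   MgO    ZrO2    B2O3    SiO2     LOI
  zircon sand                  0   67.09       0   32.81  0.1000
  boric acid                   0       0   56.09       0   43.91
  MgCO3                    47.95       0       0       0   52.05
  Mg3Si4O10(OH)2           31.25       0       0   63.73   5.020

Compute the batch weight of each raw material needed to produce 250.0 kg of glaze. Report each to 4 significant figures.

Batch per 250.0 kg glaze:
  zircon sand: 6.238 kg
  boric acid: 57.23 kg
  MgCO3: 98.77 kg
  Mg3Si4O10(OH)2: 173.0 kg
Total batch = 335.2 kg; LOI loss = 85.23 kg; yield = 74.58%

Values along the way are printed (rounded to 4 significant figures) within the worked lines — every computation maintains full precision in all steps. Every reported result takes a single rounding; the derived quantities, which include ignition loss, the four compositions, totals, the yield, glass mass, are rebuilt in exact precision, as set out in either problem or answer, from the weighed amounts per 250.0 kg of glass.
Oxide mass targets, per 250.0 kg glaze:
  MgO: 40.57% × 250.0 = 101.4 kg
  ZrO2: 1.674% × 250.0 = 4.185 kg
  B2O3: 12.84% × 250.0 = 32.10 kg
  SiO2: 44.92% × 250.0 = 112.3 kg
Balance tally, oxide-wise, working from each reported weight, relative to the basis at hand (target by target, the sums agree once rounding is allowed for):
  MgO: 98.77·0.4795 + 173.0·0.3125 = 101.4 kg (target 101.4 kg)
  ZrO2: 6.238·0.6709 = 4.185 kg (target 4.185 kg)
  B2O3: 57.23·0.5609 = 32.10 kg (target 32.10 kg)
  SiO2: 6.238·0.3281 + 173.0·0.6373 = 112.3 kg (target 112.3 kg)
Auditing the glass mass value: whole batch net of LOI = 250.0 kg (summing oxide targets gives 250.0 kg; versus the stated basis of 250.0 kg — gaps are rounding artifacts).
Summing the batch: Σ batch = 335.2 kg; LOI removed, Σ of batch·LOI: 85.23 kg; yield = glass ÷ total batch = 74.58%.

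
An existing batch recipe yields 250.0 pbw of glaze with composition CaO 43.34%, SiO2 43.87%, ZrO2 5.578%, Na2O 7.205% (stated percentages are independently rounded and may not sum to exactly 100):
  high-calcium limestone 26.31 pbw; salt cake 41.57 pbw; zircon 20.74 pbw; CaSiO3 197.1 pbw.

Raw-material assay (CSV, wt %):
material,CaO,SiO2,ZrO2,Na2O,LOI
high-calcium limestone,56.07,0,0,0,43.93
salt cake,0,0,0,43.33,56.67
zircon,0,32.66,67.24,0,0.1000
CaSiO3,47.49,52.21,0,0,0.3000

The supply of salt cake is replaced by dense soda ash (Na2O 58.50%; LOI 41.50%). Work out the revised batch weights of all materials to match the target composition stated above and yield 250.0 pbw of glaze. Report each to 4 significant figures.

Revised batch per 250.0 pbw glaze:
  high-calcium limestone: 26.31 pbw
  dense soda ash: 30.79 pbw
  zircon: 20.74 pbw
  CaSiO3: 197.1 pbw
Total batch = 274.9 pbw; LOI loss = 24.95 pbw

Mid-chain values are displayed, rounded to 4 significant digits, between the steps; all internal work runs at full precision through the solve — every reported value undergoes a single rounding; all derived quantities (totals, the four compositions, LOI, the yield, glass mass) are computed using the weight values at 250.0 pbw of glass in full float precision as quoted within problem or answer.
Oxide-by-oxide targets in 250.0 pbw glaze:
  CaO: 43.34% × 250.0 = 108.4 pbw
  SiO2: 43.87% × 250.0 = 109.7 pbw
  ZrO2: 5.578% × 250.0 = 13.94 pbw
  Na2O: 7.205% × 250.0 = 18.01 pbw
Checking each oxide sum given the weights on record, per the basis as stated (sum by sum, the targets are met inside rounding margins):
  CaO: 26.31·0.5607 + 197.1·0.4749 = 108.4 pbw (target 108.4 pbw)
  SiO2: 20.74·0.3266 + 197.1·0.5221 = 109.7 pbw (target 109.7 pbw)
  ZrO2: 20.74·0.6724 = 13.95 pbw (target 13.94 pbw)
  Na2O: 30.79·0.5850 = 18.01 pbw (target 18.01 pbw)
Glass-mass bookkeeping: total charge less LOI = 250.0 pbw (the Σ of target masses is 250.0 pbw; versus the stated basis of 250.0 pbw — any gap is answer rounding).
Total batch = Σ batch = 274.9 pbw; Σ batch·LOI gives LOI loss = 24.95 pbw; as yield: glass ÷ batch → 90.93%.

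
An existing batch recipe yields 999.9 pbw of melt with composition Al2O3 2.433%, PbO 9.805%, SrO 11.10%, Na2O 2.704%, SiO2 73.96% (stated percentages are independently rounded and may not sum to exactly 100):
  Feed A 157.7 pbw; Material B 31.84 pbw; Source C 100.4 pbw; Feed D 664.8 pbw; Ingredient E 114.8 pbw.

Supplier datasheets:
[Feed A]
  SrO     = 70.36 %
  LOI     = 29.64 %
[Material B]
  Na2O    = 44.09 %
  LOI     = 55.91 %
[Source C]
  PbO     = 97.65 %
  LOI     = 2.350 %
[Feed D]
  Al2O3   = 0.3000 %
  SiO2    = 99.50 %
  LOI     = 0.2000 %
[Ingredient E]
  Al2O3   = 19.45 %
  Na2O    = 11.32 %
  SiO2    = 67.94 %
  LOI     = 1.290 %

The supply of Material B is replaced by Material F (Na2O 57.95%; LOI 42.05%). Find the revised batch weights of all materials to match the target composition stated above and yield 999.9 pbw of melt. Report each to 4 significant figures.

Revised batch per 999.9 pbw melt:
  Feed A: 157.7 pbw
  Material F: 24.23 pbw
  Source C: 100.4 pbw
  Feed D: 664.8 pbw
  Ingredient E: 114.8 pbw
Total batch = 1062 pbw; LOI loss = 62.10 pbw

Mid-chain values are displayed, rounded to 4 significant figures, as written. Every computation carries full float precision at all times; every reported result takes a single rounding; derived quantities are recomputed at full precision (net glass mass, totals, the five compositions, yield, ignition loss) starting from the weights at 999.9 pbw of glass, as quoted within either problem or answer.
The oxide mass targets at 999.9 pbw melt:
  Al2O3: 2.433% × 999.9 = 24.33 pbw
  PbO: 9.805% × 999.9 = 98.04 pbw
  SrO: 11.10% × 999.9 = 111.0 pbw
  Na2O: 2.704% × 999.9 = 27.04 pbw
  SiO2: 73.96% × 999.9 = 739.5 pbw
Checking each oxide sum with the batch weights as given, relative to the basis at hand (summed amounts equal target values exact up to rounding of places):
  Al2O3: 664.8·0.003000 + 114.8·0.1945 = 24.32 pbw (target 24.33 pbw)
  PbO: 100.4·0.9765 = 98.04 pbw (target 98.04 pbw)
  SrO: 157.7·0.7036 = 111.0 pbw (target 111.0 pbw)
  Na2O: 24.23·0.5795 + 114.8·0.1132 = 27.04 pbw (target 27.04 pbw)
  SiO2: 664.8·0.9950 + 114.8·0.6794 = 739.5 pbw (target 739.5 pbw)
Mass balance on the glass: the batch minus its LOI: 999.8 pbw (targets for the oxides total 999.9 pbw; basis as stated: 999.9 pbw — deltas are rounding alone).
Whole-batch sum: Σ batch = 1062 pbw; Σ batch·LOI gives LOI loss = 62.10 pbw; yield: glass divided by total = 94.15%.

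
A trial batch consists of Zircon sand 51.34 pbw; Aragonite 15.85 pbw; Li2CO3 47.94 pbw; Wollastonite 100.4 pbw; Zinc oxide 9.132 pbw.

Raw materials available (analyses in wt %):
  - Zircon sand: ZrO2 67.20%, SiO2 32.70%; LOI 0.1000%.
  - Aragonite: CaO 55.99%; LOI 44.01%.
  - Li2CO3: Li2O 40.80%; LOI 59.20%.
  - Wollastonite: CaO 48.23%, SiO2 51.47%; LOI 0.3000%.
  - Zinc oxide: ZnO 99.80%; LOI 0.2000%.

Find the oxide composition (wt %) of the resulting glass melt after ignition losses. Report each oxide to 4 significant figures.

Working values are shown with 4-significant-figure rounding across the worked steps; each numeric step runs at full float precision throughout. Every reported value takes just one rounding — derived quantities, including the yield, glass mass, LOI, the five compositions, totals, are re-derived from the weighed amounts at 188.9 pbw of glass at exact precision as given in either problem or answer.
Oxide-by-oxide delivered mass:
  ZnO: 9.132·0.9980 = 9.114 pbw
  CaO: 15.85·0.5599 + 100.4·0.4823 = 57.30 pbw
  Li2O: 47.94·0.4080 = 19.56 pbw
  ZrO2: 51.34·0.6720 = 34.50 pbw
  SiO2: 51.34·0.3270 + 100.4·0.5147 = 68.46 pbw
LOI: 51.34·0.001000 + 15.85·0.4401 + 47.94·0.5920 + 100.4·0.003000 + 9.132·0.002000 = 35.73 pbw
Glass mass = batch − LOI = 224.7 − 35.73 = 188.9 pbw (equal to the oxide-mass sum)
oxide / glass × 100 gives the wt %

Glass mass = 188.9 pbw (batch 224.7 − LOI 35.73).
Composition: ZnO 4.824%, CaO 30.33%, Li2O 10.35%, ZrO2 18.26%, SiO2 36.24%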